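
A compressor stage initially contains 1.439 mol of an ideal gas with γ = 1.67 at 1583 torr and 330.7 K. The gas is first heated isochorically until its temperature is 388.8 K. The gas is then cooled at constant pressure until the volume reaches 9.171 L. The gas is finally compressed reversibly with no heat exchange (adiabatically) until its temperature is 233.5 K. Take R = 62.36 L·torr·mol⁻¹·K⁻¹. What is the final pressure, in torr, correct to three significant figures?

P₄ ≈ 3.10e+03 torr

From PV = nRT: V₁ = nRT₁/P₁ = 18.75 L.
Isochoric, so P/T is constant: V₂ = V₁; P₂ = P₁·(T₂/T₁) = 1861 torr.
P constant ⇒ V ∝ T: P₃ = P₂; T₃ = T₂·(V₃/V₂) = 190.2 K.
Adiabatic (γ = 1.67), T V^(γ−1) and P V^γ constant: P₄ = P₃·(T₄/T₃)^(γ/(γ−1)) = 3103 torr; V₄ = V₃·(T₃/T₄)^(1/(γ−1)) = 6.753 L.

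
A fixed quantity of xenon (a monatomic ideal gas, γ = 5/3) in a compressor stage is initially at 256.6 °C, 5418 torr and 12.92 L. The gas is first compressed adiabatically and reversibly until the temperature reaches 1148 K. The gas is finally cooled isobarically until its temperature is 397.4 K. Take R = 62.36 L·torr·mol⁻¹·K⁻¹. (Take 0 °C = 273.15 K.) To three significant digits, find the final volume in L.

Convert: T₁ = 529.8 K.
Adiabatic (γ = 5/3), T V^(γ−1) and P V^γ constant: P₂ = P₁·(T₂/T₁)^(γ/(γ−1)) = 3.746e+04 torr; V₂ = V₁·(T₁/T₂)^(1/(γ−1)) = 4.050 L.
Isobaric, so V/T is constant: P₃ = P₂; V₃ = V₂·(T₃/T₂) = 1.402 L.

V₃ ≈ 1.40 L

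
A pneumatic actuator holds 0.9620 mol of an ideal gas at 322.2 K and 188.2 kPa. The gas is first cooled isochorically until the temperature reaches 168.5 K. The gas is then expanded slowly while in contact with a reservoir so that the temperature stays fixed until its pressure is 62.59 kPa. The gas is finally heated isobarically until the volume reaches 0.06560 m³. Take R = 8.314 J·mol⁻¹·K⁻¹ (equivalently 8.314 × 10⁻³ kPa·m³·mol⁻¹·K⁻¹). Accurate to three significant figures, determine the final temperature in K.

T₄ ≈ 513 K

From PV = nRT: V₁ = nRT₁/P₁ = 0.01369 m³.
V constant ⇒ P ∝ T: V₂ = V₁; P₂ = P₁·(T₂/T₁) = 98.42 kPa.
T constant ⇒ Boyle's law P V = const: T₃ = T₂; V₃ = V₂·(P₂/P₃) = 0.02153 m³.
Isobaric, so V/T is constant: P₄ = P₃; T₄ = T₃·(V₄/V₃) = 513.4 K.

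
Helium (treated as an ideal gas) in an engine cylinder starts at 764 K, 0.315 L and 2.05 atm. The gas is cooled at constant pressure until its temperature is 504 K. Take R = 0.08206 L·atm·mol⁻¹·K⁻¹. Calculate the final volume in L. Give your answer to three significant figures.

Isobaric, so V/T is constant: P₂ = P₁; V₂ = V₁·(T₂/T₁) = 0.2078 L.

V₂ ≈ 0.208 L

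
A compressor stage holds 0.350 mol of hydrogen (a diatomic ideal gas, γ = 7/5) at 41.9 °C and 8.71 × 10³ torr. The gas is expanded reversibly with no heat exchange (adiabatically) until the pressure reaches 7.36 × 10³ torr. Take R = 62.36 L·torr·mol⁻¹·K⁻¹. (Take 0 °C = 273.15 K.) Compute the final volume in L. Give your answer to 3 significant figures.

Convert: T₁ = 315.0 K.
From PV = nRT: V₁ = nRT₁/P₁ = 0.7895 L.
Reversible adiabatic, γ = 7/5: T₂ = T₁·(P₂/P₁)^((γ−1)/γ) = 300.2 K; V₂ = V₁·(P₁/P₂)^(1/γ) = 0.8904 L.

V₂ ≈ 0.890 L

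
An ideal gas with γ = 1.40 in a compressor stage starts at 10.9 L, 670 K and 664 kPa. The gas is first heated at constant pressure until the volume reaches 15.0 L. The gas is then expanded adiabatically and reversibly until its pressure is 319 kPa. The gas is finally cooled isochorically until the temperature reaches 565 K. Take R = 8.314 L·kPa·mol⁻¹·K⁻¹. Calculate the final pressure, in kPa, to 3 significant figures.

P₄ ≈ 241 kPa

P constant ⇒ V ∝ T: P₂ = P₁; T₂ = T₁·(V₂/V₁) = 922.0 K.
Adiabatic (γ = 1.40), T V^(γ−1) and P V^γ constant: T₃ = T₂·(P₃/P₂)^((γ−1)/γ) = 747.8 K; V₃ = V₂·(P₂/P₃)^(1/γ) = 25.32 L.
Isochoric, so P/T is constant: V₄ = V₃; P₄ = P₃·(T₄/T₃) = 241.0 kPa.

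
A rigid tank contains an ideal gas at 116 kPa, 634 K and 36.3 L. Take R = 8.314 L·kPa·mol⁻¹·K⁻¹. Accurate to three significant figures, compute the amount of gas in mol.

n ≈ 0.799 mol

PV = nRT ⇒ n = PV/(RT) = (116 × 36.3) / (8.314 × 634)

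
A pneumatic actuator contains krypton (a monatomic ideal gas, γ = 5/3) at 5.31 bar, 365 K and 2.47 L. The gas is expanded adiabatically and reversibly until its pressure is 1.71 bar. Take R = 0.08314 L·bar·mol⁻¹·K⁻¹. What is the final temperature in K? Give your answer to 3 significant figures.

T₂ ≈ 232 K

Reversible adiabatic, γ = 5/3: T₂ = T₁·(P₂/P₁)^((γ−1)/γ) = 232.0 K; V₂ = V₁·(P₁/P₂)^(1/γ) = 4.875 L.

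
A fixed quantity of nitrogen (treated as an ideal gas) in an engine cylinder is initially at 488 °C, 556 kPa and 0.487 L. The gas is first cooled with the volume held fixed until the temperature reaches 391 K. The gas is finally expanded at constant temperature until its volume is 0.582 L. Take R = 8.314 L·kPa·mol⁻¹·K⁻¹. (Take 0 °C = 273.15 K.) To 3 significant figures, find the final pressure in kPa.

Convert: T₁ = 761.1 K.
Isochoric, so P/T is constant: V₂ = V₁; P₂ = P₁·(T₂/T₁) = 285.6 kPa.
T constant ⇒ Boyle's law P V = const: T₃ = T₂; P₃ = P₂·(V₂/V₃) = 239.0 kPa.

P₃ ≈ 239 kPa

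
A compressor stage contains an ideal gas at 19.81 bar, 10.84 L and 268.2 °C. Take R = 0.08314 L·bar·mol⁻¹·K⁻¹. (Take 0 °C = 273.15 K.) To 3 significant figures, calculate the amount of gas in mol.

Convert: T = 541.35 K.
PV = nRT ⇒ n = PV/(RT) = (19.81 × 10.84) / (0.08314 × 541.35)

n ≈ 4.77 mol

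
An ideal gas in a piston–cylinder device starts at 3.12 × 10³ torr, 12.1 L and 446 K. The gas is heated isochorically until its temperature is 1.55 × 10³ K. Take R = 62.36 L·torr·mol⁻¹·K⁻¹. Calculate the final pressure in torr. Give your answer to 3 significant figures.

V constant ⇒ P ∝ T: V₂ = V₁; P₂ = P₁·(T₂/T₁) = 1.084e+04 torr.

P₂ ≈ 1.08e+04 torr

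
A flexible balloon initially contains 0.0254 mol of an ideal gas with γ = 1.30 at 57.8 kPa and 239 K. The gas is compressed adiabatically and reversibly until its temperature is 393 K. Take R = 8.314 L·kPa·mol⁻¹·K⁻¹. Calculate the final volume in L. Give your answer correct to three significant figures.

V₂ ≈ 0.166 L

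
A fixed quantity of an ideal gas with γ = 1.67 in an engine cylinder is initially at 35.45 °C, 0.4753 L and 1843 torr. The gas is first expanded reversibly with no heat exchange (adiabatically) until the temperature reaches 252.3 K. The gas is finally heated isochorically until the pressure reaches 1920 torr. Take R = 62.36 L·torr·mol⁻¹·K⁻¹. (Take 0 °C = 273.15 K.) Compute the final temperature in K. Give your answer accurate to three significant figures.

T₃ ≈ 434 K

Convert: T₁ = 308.6 K.
Reversible adiabatic, γ = 1.67: P₂ = P₁·(T₂/T₁)^(γ/(γ−1)) = 1116 torr; V₂ = V₁·(T₁/T₂)^(1/(γ−1)) = 0.6420 L.
V constant ⇒ P ∝ T: V₃ = V₂; T₃ = T₂·(P₃/P₂) = 434.2 K.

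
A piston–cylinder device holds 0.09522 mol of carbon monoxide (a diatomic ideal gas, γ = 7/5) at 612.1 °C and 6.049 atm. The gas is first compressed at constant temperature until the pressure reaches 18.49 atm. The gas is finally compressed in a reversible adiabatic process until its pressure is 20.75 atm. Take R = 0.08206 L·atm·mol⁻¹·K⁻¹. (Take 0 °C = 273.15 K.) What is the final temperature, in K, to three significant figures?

Convert: T₁ = 885.2 K.
From PV = nRT: V₁ = nRT₁/P₁ = 1.144 L.
T constant ⇒ Boyle's law P V = const: T₂ = T₁; V₂ = V₁·(P₁/P₂) = 0.3741 L.
Reversible adiabatic, γ = 7/5: T₃ = T₂·(P₃/P₂)^((γ−1)/γ) = 914.9 K; V₃ = V₂·(P₂/P₃)^(1/γ) = 0.3445 L.

T₃ ≈ 915 K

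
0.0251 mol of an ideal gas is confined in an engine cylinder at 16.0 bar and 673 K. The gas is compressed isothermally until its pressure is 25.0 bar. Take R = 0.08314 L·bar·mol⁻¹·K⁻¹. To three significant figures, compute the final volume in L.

V₂ ≈ 0.0562 L

From PV = nRT: V₁ = nRT₁/P₁ = 0.08778 L.
T constant ⇒ Boyle's law P V = const: T₂ = T₁; V₂ = V₁·(P₁/P₂) = 0.05618 L.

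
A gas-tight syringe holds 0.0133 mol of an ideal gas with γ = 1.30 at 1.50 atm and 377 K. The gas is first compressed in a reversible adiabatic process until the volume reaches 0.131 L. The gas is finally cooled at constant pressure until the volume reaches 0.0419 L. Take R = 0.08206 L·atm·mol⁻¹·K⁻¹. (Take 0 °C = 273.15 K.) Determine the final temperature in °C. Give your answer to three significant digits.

T₃ ≈ -123 °C

From PV = nRT: V₁ = nRT₁/P₁ = 0.2743 L.
Reversible adiabatic, γ = 1.30: T₂ = T₁·(V₁/V₂)^(γ−1) = 470.6 K; P₂ = P₁·(V₁/V₂)^γ = 3.921 atm.
P constant ⇒ V ∝ T: P₃ = P₂; T₃ = T₂·(V₃/V₂) = 150.5 K.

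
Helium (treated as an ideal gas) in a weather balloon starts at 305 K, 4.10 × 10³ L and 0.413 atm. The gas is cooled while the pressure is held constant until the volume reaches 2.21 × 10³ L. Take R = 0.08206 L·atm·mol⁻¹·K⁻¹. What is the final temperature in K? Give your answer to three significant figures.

T₂ ≈ 164 K

P constant ⇒ V ∝ T: P₂ = P₁; T₂ = T₁·(V₂/V₁) = 164.4 K.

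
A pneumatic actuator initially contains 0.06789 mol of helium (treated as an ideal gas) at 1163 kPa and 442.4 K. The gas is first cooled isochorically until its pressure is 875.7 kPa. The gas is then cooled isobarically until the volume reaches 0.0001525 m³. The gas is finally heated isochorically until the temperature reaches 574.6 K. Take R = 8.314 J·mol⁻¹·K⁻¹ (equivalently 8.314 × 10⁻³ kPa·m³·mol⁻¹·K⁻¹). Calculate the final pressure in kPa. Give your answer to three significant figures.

P₄ ≈ 2.13e+03 kPa

From PV = nRT: V₁ = nRT₁/P₁ = 0.0002147 m³.
Isochoric, so P/T is constant: V₂ = V₁; T₂ = T₁·(P₂/P₁) = 333.1 K.
P constant ⇒ V ∝ T: P₃ = P₂; T₃ = T₂·(V₃/V₂) = 236.6 K.
Isochoric, so P/T is constant: V₄ = V₃; P₄ = P₃·(T₄/T₃) = 2127 kPa.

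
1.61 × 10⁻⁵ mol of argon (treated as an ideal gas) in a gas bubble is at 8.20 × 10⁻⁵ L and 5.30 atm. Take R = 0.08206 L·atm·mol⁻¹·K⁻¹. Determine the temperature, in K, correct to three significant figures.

T ≈ 329 K

PV = nRT ⇒ T = PV/(nR) = (5.30 × 8.20e-05) / (1.61e-05 × 0.08206)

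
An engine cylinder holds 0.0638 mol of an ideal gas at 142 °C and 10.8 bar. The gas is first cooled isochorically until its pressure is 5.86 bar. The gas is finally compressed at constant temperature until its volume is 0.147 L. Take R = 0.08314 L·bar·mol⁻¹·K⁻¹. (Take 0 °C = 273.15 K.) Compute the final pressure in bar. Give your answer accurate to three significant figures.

Convert: T₁ = 415.1 K.
From PV = nRT: V₁ = nRT₁/P₁ = 0.2039 L.
Isochoric, so P/T is constant: V₂ = V₁; T₂ = T₁·(P₂/P₁) = 225.3 K.
Isothermal, so P V is constant: T₃ = T₂; P₃ = P₂·(V₂/V₃) = 8.128 bar.

P₃ ≈ 8.13 bar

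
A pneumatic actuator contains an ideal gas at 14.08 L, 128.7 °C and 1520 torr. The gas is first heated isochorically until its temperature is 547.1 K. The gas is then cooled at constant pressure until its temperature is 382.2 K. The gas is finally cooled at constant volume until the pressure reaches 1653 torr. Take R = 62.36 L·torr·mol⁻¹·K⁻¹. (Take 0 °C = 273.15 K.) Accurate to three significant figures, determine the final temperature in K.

T₄ ≈ 305 K

Convert: T₁ = 401.8 K.
Isochoric, so P/T is constant: V₂ = V₁; P₂ = P₁·(T₂/T₁) = 2069 torr.
Isobaric, so V/T is constant: P₃ = P₂; V₃ = V₂·(T₃/T₂) = 9.836 L.
V constant ⇒ P ∝ T: V₄ = V₃; T₄ = T₃·(P₄/P₃) = 305.3 K.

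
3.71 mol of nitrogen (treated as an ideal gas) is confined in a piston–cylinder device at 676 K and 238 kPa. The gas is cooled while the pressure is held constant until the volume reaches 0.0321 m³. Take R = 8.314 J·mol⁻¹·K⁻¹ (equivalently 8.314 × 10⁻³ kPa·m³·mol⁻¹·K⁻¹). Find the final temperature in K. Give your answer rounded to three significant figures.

From PV = nRT: V₁ = nRT₁/P₁ = 0.08761 m³.
P constant ⇒ V ∝ T: P₂ = P₁; T₂ = T₁·(V₂/V₁) = 247.7 K.

T₂ ≈ 248 K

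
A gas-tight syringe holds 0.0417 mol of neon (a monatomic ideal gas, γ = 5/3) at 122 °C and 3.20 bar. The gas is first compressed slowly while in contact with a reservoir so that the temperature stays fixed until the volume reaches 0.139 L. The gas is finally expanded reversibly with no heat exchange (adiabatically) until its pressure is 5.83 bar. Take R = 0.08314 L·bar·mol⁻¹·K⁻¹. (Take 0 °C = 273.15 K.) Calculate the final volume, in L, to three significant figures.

V₃ ≈ 0.190 L

Convert: T₁ = 395.1 K.
From PV = nRT: V₁ = nRT₁/P₁ = 0.4281 L.
T constant ⇒ Boyle's law P V = const: T₂ = T₁; P₂ = P₁·(V₁/V₂) = 9.856 bar.
Adiabatic (γ = 5/3), T V^(γ−1) and P V^γ constant: T₃ = T₂·(P₃/P₂)^((γ−1)/γ) = 320.3 K; V₃ = V₂·(P₂/P₃)^(1/γ) = 0.1905 L.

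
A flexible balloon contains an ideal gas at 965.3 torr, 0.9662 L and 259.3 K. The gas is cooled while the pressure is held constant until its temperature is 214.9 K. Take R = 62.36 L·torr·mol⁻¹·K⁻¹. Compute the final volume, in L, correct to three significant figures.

V₂ ≈ 0.801 L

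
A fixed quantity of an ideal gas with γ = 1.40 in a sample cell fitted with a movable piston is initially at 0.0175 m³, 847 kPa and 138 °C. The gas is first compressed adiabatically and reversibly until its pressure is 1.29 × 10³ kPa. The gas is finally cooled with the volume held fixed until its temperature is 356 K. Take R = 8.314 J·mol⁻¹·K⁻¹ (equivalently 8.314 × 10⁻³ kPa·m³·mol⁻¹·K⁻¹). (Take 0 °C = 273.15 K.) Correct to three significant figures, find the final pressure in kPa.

P₃ ≈ 990 kPa

Convert: T₁ = 411.1 K.
Reversible adiabatic, γ = 1.40: T₂ = T₁·(P₂/P₁)^((γ−1)/γ) = 463.7 K; V₂ = V₁·(P₁/P₂)^(1/γ) = 0.01296 m³.
V constant ⇒ P ∝ T: V₃ = V₂; P₃ = P₂·(T₃/T₂) = 990.5 kPa.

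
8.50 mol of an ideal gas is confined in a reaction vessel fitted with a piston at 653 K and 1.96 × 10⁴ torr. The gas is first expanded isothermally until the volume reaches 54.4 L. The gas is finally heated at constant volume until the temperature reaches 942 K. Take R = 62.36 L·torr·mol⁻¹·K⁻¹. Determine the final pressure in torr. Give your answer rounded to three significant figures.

From PV = nRT: V₁ = nRT₁/P₁ = 17.66 L.
Isothermal, so P V is constant: T₂ = T₁; P₂ = P₁·(V₁/V₂) = 6363 torr.
V constant ⇒ P ∝ T: V₃ = V₂; P₃ = P₂·(T₃/T₂) = 9179 torr.

P₃ ≈ 9.18e+03 torr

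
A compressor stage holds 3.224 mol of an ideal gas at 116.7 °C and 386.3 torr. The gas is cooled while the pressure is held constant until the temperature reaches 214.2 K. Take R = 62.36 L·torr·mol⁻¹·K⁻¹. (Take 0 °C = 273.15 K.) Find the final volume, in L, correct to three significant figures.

V₂ ≈ 111 L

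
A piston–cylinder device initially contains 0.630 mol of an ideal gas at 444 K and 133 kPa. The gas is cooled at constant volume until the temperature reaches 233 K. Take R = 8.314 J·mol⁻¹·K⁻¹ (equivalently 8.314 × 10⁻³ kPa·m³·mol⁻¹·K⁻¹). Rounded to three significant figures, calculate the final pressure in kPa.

From PV = nRT: V₁ = nRT₁/P₁ = 0.01749 m³.
V constant ⇒ P ∝ T: V₂ = V₁; P₂ = P₁·(T₂/T₁) = 69.80 kPa.

P₂ ≈ 69.8 kPa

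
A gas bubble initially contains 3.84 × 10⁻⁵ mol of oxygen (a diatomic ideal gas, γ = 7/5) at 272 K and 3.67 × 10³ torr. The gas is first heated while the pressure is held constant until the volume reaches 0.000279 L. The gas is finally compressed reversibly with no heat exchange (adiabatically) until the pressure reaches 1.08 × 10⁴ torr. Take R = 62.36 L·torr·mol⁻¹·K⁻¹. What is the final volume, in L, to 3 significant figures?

From PV = nRT: V₁ = nRT₁/P₁ = 0.0001775 L.
Isobaric, so V/T is constant: P₂ = P₁; T₂ = T₁·(V₂/V₁) = 427.6 K.
Reversible adiabatic, γ = 7/5: T₃ = T₂·(P₃/P₂)^((γ−1)/γ) = 582.1 K; V₃ = V₂·(P₂/P₃)^(1/γ) = 0.0001291 L.

V₃ ≈ 0.000129 L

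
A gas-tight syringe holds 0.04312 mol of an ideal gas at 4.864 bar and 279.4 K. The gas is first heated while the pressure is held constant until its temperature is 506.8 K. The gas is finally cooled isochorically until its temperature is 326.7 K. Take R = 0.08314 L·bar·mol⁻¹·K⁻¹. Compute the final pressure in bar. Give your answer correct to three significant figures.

From PV = nRT: V₁ = nRT₁/P₁ = 0.2059 L.
P constant ⇒ V ∝ T: P₂ = P₁; V₂ = V₁·(T₂/T₁) = 0.3735 L.
Isochoric, so P/T is constant: V₃ = V₂; P₃ = P₂·(T₃/T₂) = 3.135 bar.

P₃ ≈ 3.14 bar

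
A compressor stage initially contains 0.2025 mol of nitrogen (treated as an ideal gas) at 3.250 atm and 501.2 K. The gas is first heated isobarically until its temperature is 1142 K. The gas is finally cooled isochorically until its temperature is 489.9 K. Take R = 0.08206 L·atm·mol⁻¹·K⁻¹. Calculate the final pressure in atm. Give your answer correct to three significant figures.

P₃ ≈ 1.39 atm

From PV = nRT: V₁ = nRT₁/P₁ = 2.563 L.
P constant ⇒ V ∝ T: P₂ = P₁; V₂ = V₁·(T₂/T₁) = 5.839 L.
Isochoric, so P/T is constant: V₃ = V₂; P₃ = P₂·(T₃/T₂) = 1.394 atm.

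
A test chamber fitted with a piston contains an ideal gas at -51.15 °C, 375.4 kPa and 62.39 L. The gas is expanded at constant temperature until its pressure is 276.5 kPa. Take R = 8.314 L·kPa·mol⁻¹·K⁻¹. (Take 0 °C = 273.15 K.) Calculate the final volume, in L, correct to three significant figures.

V₂ ≈ 84.7 L

Convert: T₁ = 222.0 K.
Isothermal, so P V is constant: T₂ = T₁; V₂ = V₁·(P₁/P₂) = 84.71 L.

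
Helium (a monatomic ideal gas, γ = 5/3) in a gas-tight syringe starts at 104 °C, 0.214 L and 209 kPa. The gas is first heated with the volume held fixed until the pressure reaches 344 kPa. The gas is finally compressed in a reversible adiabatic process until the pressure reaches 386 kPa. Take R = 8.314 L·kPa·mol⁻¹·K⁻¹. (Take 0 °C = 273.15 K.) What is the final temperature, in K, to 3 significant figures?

T₃ ≈ 650 K

Convert: T₁ = 377.1 K.
Isochoric, so P/T is constant: V₂ = V₁; T₂ = T₁·(P₂/P₁) = 620.8 K.
Adiabatic (γ = 5/3), T V^(γ−1) and P V^γ constant: T₃ = T₂·(P₃/P₂)^((γ−1)/γ) = 650.0 K; V₃ = V₂·(P₂/P₃)^(1/γ) = 0.1997 L.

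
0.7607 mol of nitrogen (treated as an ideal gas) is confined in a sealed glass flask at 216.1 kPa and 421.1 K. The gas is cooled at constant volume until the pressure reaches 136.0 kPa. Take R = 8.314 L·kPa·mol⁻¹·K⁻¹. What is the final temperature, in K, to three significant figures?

From PV = nRT: V₁ = nRT₁/P₁ = 12.32 L.
Isochoric, so P/T is constant: V₂ = V₁; T₂ = T₁·(P₂/P₁) = 265.0 K.

T₂ ≈ 265 K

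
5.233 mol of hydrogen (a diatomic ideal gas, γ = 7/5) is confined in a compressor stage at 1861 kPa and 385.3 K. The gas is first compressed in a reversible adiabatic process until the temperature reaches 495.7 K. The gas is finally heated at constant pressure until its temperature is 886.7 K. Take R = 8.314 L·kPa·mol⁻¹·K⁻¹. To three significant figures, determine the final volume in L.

V₃ ≈ 8.58 L

From PV = nRT: V₁ = nRT₁/P₁ = 9.008 L.
Adiabatic (γ = 7/5), T V^(γ−1) and P V^γ constant: P₂ = P₁·(T₂/T₁)^(γ/(γ−1)) = 4495 kPa; V₂ = V₁·(T₁/T₂)^(1/(γ−1)) = 4.798 L.
Isobaric, so V/T is constant: P₃ = P₂; V₃ = V₂·(T₃/T₂) = 8.583 L.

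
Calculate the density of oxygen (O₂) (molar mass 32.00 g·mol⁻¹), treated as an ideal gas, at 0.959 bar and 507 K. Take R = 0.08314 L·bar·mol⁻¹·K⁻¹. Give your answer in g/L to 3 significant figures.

ρ ≈ 0.728 g/L

ρ = PM/(RT) = (0.959 × 32.00) / (0.08314 × 507.0)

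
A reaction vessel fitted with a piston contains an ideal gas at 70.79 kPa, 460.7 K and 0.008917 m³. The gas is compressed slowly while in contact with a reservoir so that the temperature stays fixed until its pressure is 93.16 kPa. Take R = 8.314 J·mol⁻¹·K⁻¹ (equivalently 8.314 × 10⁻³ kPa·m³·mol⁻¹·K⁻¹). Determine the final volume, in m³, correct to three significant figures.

V₂ ≈ 0.00678 m³

T constant ⇒ Boyle's law P V = const: T₂ = T₁; V₂ = V₁·(P₁/P₂) = 0.006776 m³.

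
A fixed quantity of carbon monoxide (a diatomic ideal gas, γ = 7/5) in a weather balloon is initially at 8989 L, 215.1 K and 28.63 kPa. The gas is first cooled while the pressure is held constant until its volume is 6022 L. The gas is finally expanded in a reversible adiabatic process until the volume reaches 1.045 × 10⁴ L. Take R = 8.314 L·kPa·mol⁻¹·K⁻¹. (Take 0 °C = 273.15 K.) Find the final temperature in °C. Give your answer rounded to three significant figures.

T₃ ≈ -158 °C

Isobaric, so V/T is constant: P₂ = P₁; T₂ = T₁·(V₂/V₁) = 144.1 K.
Adiabatic (γ = 7/5), T V^(γ−1) and P V^γ constant: T₃ = T₂·(V₂/V₃)^(γ−1) = 115.6 K; P₃ = P₂·(V₂/V₃)^γ = 13.23 kPa.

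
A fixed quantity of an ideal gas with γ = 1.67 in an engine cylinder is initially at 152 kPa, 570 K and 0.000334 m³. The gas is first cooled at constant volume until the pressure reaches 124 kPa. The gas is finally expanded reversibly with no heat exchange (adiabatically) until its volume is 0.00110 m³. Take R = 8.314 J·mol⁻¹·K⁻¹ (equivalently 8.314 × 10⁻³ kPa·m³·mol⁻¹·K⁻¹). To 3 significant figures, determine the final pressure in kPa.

P₃ ≈ 16.9 kPa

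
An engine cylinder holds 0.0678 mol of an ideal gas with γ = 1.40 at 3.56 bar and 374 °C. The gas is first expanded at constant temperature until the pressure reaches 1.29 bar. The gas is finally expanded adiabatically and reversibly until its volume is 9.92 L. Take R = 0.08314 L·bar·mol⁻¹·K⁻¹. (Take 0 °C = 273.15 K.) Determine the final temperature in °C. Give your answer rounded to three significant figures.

Convert: T₁ = 647.1 K.
From PV = nRT: V₁ = nRT₁/P₁ = 1.025 L.
Isothermal, so P V is constant: T₂ = T₁; V₂ = V₁·(P₁/P₂) = 2.828 L.
Reversible adiabatic, γ = 1.40: T₃ = T₂·(V₂/V₃)^(γ−1) = 391.7 K; P₃ = P₂·(V₂/V₃)^γ = 0.2226 bar.

T₃ ≈ 119 °C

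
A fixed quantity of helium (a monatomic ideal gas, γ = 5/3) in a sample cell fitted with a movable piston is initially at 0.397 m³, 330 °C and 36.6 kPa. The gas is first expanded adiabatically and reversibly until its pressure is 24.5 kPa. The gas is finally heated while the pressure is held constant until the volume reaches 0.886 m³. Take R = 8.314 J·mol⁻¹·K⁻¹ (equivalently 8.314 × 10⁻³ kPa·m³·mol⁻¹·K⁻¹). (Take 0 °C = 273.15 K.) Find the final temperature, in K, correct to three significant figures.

Convert: T₁ = 603.1 K.
Adiabatic (γ = 5/3), T V^(γ−1) and P V^γ constant: T₂ = T₁·(P₂/P₁)^((γ−1)/γ) = 513.7 K; V₂ = V₁·(P₁/P₂)^(1/γ) = 0.5051 m³.
Isobaric, so V/T is constant: P₃ = P₂; T₃ = T₂·(V₃/V₂) = 901.1 K.

T₃ ≈ 901 K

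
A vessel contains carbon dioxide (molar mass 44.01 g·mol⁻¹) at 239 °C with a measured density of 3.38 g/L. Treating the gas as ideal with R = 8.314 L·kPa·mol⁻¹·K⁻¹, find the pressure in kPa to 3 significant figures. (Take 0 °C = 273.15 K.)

P ≈ 327 kPa

ρ = PM/(RT) ⇒ P = ρRT/M = (3.38 × 8.314 × 512.1) / 44.01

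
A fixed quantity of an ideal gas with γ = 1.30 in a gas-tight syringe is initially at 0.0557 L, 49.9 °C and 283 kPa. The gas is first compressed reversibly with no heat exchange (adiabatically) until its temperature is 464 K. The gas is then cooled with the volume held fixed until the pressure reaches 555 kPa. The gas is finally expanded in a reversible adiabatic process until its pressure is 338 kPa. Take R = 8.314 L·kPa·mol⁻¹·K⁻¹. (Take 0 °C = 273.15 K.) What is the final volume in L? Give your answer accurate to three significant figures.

V₄ ≈ 0.0244 L

Convert: T₁ = 323.0 K.
Adiabatic (γ = 1.30), T V^(γ−1) and P V^γ constant: P₂ = P₁·(T₂/T₁)^(γ/(γ−1)) = 1359 kPa; V₂ = V₁·(T₁/T₂)^(1/(γ−1)) = 0.01666 L.
V constant ⇒ P ∝ T: V₃ = V₂; T₃ = T₂·(P₃/P₂) = 189.5 K.
Adiabatic (γ = 1.30), T V^(γ−1) and P V^γ constant: T₄ = T₃·(P₄/P₃)^((γ−1)/γ) = 169.0 K; V₄ = V₃·(P₃/P₄)^(1/γ) = 0.02440 L.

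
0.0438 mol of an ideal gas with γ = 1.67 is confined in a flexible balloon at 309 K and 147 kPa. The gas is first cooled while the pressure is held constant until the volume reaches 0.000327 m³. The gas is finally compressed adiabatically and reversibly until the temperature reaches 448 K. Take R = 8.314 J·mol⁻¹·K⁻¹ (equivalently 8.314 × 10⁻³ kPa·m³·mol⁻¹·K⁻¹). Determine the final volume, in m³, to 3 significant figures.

V₃ ≈ 5.28e-05 m³

From PV = nRT: V₁ = nRT₁/P₁ = 0.0007655 m³.
P constant ⇒ V ∝ T: P₂ = P₁; T₂ = T₁·(V₂/V₁) = 132.0 K.
Adiabatic (γ = 1.67), T V^(γ−1) and P V^γ constant: P₃ = P₂·(T₃/T₂)^(γ/(γ−1)) = 3091 kPa; V₃ = V₂·(T₂/T₃)^(1/(γ−1)) = 5.278e-05 m³.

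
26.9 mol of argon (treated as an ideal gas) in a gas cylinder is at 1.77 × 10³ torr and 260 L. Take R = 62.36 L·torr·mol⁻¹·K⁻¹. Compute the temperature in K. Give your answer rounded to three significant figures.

T ≈ 274 K

PV = nRT ⇒ T = PV/(nR) = (1.77e+03 × 260) / (26.9 × 62.36)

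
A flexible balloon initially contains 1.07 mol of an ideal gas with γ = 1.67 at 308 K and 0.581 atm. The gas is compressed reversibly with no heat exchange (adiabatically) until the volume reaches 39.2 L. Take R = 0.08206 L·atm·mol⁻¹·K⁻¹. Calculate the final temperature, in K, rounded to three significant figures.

From PV = nRT: V₁ = nRT₁/P₁ = 46.55 L.
Reversible adiabatic, γ = 1.67: T₂ = T₁·(V₁/V₂)^(γ−1) = 345.6 K; P₂ = P₁·(V₁/V₂)^γ = 0.7740 atm.

T₂ ≈ 346 K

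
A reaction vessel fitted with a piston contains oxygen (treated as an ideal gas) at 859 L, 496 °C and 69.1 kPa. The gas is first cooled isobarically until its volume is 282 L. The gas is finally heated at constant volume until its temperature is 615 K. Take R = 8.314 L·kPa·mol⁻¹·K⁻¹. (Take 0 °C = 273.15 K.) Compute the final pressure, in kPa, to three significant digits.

Convert: T₁ = 769.1 K.
Isobaric, so V/T is constant: P₂ = P₁; T₂ = T₁·(V₂/V₁) = 252.5 K.
Isochoric, so P/T is constant: V₃ = V₂; P₃ = P₂·(T₃/T₂) = 168.3 kPa.

P₃ ≈ 168 kPa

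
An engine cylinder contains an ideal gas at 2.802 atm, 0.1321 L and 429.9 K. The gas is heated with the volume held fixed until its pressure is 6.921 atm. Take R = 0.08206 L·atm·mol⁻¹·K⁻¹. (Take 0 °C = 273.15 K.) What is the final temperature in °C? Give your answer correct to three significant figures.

T₂ ≈ 789 °C

Isochoric, so P/T is constant: V₂ = V₁; T₂ = T₁·(P₂/P₁) = 1062 K.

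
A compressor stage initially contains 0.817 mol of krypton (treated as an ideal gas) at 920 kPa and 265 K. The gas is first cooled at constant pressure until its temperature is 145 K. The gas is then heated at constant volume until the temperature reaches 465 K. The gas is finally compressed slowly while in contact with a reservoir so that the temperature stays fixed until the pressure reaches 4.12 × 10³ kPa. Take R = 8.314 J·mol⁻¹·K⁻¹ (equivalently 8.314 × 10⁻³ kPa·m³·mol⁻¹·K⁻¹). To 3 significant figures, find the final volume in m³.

From PV = nRT: V₁ = nRT₁/P₁ = 0.001957 m³.
P constant ⇒ V ∝ T: P₂ = P₁; V₂ = V₁·(T₂/T₁) = 0.001071 m³.
Isochoric, so P/T is constant: V₃ = V₂; P₃ = P₂·(T₃/T₂) = 2950 kPa.
Isothermal, so P V is constant: T₄ = T₃; V₄ = V₃·(P₃/P₄) = 0.0007666 m³.

V₄ ≈ 0.000767 m³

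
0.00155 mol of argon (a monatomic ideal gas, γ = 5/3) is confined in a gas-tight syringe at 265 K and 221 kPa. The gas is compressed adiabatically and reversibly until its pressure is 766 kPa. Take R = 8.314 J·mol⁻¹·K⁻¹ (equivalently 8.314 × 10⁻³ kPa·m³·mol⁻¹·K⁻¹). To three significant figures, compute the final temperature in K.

T₂ ≈ 436 K

From PV = nRT: V₁ = nRT₁/P₁ = 1.545e-05 m³.
Reversible adiabatic, γ = 5/3: T₂ = T₁·(P₂/P₁)^((γ−1)/γ) = 435.7 K; V₂ = V₁·(P₁/P₂)^(1/γ) = 7.330e-06 m³.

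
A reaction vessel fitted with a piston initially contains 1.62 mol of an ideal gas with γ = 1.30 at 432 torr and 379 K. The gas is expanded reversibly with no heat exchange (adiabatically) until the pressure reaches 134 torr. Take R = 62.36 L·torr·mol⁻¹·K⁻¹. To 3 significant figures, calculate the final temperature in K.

T₂ ≈ 289 K

From PV = nRT: V₁ = nRT₁/P₁ = 88.63 L.
Adiabatic (γ = 1.30), T V^(γ−1) and P V^γ constant: T₂ = T₁·(P₂/P₁)^((γ−1)/γ) = 289.3 K; V₂ = V₁·(P₁/P₂)^(1/γ) = 218.1 L.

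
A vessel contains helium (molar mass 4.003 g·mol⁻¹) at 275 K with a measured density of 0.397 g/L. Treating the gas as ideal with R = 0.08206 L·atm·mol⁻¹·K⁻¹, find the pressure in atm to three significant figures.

ρ = PM/(RT) ⇒ P = ρRT/M = (0.397 × 0.08206 × 275.0) / 4.003

P ≈ 2.24 atm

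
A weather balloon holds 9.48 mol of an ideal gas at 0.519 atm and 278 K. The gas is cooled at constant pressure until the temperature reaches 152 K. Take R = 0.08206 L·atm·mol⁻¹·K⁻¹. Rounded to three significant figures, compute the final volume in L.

From PV = nRT: V₁ = nRT₁/P₁ = 416.7 L.
Isobaric, so V/T is constant: P₂ = P₁; V₂ = V₁·(T₂/T₁) = 227.8 L.

V₂ ≈ 228 L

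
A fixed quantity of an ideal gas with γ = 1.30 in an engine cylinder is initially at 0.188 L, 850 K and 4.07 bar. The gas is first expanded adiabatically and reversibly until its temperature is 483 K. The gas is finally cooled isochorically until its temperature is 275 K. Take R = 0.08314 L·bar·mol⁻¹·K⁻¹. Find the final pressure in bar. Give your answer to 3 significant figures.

Reversible adiabatic, γ = 1.30: P₂ = P₁·(T₂/T₁)^(γ/(γ−1)) = 0.3515 bar; V₂ = V₁·(T₁/T₂)^(1/(γ−1)) = 1.237 L.
V constant ⇒ P ∝ T: V₃ = V₂; P₃ = P₂·(T₃/T₂) = 0.2001 bar.

P₃ ≈ 0.200 bar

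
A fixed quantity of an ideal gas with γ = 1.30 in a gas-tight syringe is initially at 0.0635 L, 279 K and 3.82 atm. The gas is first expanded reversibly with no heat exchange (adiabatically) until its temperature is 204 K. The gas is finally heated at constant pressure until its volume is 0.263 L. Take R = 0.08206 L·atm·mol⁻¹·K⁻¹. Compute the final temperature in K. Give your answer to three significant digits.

Reversible adiabatic, γ = 1.30: P₂ = P₁·(T₂/T₁)^(γ/(γ−1)) = 0.9837 atm; V₂ = V₁·(T₁/T₂)^(1/(γ−1)) = 0.1803 L.
P constant ⇒ V ∝ T: P₃ = P₂; T₃ = T₂·(V₃/V₂) = 297.6 K.

T₃ ≈ 298 K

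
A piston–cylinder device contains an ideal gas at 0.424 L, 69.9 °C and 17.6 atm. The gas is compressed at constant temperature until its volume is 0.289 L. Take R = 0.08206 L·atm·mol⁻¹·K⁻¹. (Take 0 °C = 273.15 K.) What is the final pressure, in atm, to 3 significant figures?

Convert: T₁ = 343.0 K.
Isothermal, so P V is constant: T₂ = T₁; P₂ = P₁·(V₁/V₂) = 25.82 atm.

P₂ ≈ 25.8 atm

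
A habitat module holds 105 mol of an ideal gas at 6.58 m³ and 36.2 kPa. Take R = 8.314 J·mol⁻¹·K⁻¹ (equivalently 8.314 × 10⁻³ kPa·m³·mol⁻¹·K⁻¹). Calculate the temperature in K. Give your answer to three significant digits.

T ≈ 273 K

PV = nRT ⇒ T = PV/(nR) = (36.2 × 6.58) / (105 × 8.314 × 10⁻³)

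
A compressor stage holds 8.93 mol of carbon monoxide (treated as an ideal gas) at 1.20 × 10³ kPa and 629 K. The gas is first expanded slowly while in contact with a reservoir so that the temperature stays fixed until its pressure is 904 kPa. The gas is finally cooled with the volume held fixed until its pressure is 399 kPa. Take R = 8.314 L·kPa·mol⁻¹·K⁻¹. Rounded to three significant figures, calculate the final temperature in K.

T₃ ≈ 278 K

From PV = nRT: V₁ = nRT₁/P₁ = 38.92 L.
Isothermal, so P V is constant: T₂ = T₁; V₂ = V₁·(P₁/P₂) = 51.66 L.
Isochoric, so P/T is constant: V₃ = V₂; T₃ = T₂·(P₃/P₂) = 277.6 K.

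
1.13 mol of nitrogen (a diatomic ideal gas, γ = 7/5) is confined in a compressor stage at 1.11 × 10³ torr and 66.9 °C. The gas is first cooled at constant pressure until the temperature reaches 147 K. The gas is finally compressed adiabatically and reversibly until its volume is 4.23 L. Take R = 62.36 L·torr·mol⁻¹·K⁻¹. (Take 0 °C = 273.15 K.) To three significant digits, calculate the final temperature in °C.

Convert: T₁ = 340.0 K.
From PV = nRT: V₁ = nRT₁/P₁ = 21.59 L.
P constant ⇒ V ∝ T: P₂ = P₁; V₂ = V₁·(T₂/T₁) = 9.332 L.
Reversible adiabatic, γ = 7/5: T₃ = T₂·(V₂/V₃)^(γ−1) = 201.7 K; P₃ = P₂·(V₂/V₃)^γ = 3361 torr.

T₃ ≈ -71.4 °C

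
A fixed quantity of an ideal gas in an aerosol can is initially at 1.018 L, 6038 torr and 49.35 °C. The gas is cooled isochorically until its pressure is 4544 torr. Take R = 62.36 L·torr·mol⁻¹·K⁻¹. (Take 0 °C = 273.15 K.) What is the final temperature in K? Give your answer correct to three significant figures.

T₂ ≈ 243 K

Convert: T₁ = 322.5 K.
Isochoric, so P/T is constant: V₂ = V₁; T₂ = T₁·(P₂/P₁) = 242.7 K.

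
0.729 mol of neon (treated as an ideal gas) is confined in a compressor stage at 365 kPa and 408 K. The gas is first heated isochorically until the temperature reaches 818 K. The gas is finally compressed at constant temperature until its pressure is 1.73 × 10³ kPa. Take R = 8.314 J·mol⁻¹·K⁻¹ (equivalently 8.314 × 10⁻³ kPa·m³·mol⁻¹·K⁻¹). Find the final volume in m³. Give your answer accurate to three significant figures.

From PV = nRT: V₁ = nRT₁/P₁ = 0.006775 m³.
Isochoric, so P/T is constant: V₂ = V₁; P₂ = P₁·(T₂/T₁) = 731.8 kPa.
Isothermal, so P V is constant: T₃ = T₂; V₃ = V₂·(P₂/P₃) = 0.002866 m³.

V₃ ≈ 0.00287 m³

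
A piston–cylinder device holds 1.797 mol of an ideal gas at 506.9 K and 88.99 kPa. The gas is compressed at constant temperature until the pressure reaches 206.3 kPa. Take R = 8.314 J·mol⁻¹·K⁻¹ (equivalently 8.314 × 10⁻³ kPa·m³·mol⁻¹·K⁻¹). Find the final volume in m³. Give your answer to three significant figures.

V₂ ≈ 0.0367 m³

From PV = nRT: V₁ = nRT₁/P₁ = 0.08510 m³.
T constant ⇒ Boyle's law P V = const: T₂ = T₁; V₂ = V₁·(P₁/P₂) = 0.03671 m³.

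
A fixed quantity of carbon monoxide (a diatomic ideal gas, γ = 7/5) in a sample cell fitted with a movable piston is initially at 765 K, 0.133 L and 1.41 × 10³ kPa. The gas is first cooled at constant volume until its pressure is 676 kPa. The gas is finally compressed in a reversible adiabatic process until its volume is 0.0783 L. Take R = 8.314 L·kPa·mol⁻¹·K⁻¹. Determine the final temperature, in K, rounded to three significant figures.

V constant ⇒ P ∝ T: V₂ = V₁; T₂ = T₁·(P₂/P₁) = 366.8 K.
Adiabatic (γ = 7/5), T V^(γ−1) and P V^γ constant: T₃ = T₂·(V₂/V₃)^(γ−1) = 453.3 K; P₃ = P₂·(V₂/V₃)^γ = 1419 kPa.

T₃ ≈ 453 K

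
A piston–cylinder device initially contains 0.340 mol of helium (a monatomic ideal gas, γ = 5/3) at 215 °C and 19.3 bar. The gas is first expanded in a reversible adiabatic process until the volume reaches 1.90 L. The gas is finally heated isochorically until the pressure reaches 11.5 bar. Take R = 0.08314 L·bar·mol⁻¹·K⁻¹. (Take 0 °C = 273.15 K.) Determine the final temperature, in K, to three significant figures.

Convert: T₁ = 488.1 K.
From PV = nRT: V₁ = nRT₁/P₁ = 0.7150 L.
Reversible adiabatic, γ = 5/3: T₂ = T₁·(V₁/V₂)^(γ−1) = 254.4 K; P₂ = P₁·(V₁/V₂)^γ = 3.785 bar.
Isochoric, so P/T is constant: V₃ = V₂; T₃ = T₂·(P₃/P₂) = 773.0 K.

T₃ ≈ 773 K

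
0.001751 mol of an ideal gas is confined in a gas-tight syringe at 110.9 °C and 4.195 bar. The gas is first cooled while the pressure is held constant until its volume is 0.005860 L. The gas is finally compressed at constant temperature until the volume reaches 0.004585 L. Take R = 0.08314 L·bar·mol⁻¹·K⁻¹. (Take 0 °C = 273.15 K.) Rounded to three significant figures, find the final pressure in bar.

Convert: T₁ = 384.0 K.
From PV = nRT: V₁ = nRT₁/P₁ = 0.01333 L.
Isobaric, so V/T is constant: P₂ = P₁; T₂ = T₁·(V₂/V₁) = 168.9 K.
T constant ⇒ Boyle's law P V = const: T₃ = T₂; P₃ = P₂·(V₂/V₃) = 5.362 bar.

P₃ ≈ 5.36 bar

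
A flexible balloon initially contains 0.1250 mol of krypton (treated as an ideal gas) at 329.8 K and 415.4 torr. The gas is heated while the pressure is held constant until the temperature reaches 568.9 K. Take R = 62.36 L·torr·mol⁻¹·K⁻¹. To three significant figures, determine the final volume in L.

V₂ ≈ 10.7 L

From PV = nRT: V₁ = nRT₁/P₁ = 6.189 L.
P constant ⇒ V ∝ T: P₂ = P₁; V₂ = V₁·(T₂/T₁) = 10.68 L.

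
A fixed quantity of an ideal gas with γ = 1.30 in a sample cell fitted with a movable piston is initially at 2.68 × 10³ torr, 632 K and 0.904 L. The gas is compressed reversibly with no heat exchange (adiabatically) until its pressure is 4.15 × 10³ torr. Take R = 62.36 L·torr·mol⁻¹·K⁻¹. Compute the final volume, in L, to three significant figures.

V₂ ≈ 0.646 L

Reversible adiabatic, γ = 1.30: T₂ = T₁·(P₂/P₁)^((γ−1)/γ) = 699.1 K; V₂ = V₁·(P₁/P₂)^(1/γ) = 0.6458 L.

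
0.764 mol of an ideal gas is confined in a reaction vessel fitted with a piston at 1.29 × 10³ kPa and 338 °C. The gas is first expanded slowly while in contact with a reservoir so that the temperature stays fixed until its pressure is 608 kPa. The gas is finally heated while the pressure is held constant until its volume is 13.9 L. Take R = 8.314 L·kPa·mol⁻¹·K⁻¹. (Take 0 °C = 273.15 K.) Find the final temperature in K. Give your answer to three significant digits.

Convert: T₁ = 611.1 K.
From PV = nRT: V₁ = nRT₁/P₁ = 3.009 L.
Isothermal, so P V is constant: T₂ = T₁; V₂ = V₁·(P₁/P₂) = 6.385 L.
Isobaric, so V/T is constant: P₃ = P₂; T₃ = T₂·(V₃/V₂) = 1331 K.

T₃ ≈ 1.33e+03 K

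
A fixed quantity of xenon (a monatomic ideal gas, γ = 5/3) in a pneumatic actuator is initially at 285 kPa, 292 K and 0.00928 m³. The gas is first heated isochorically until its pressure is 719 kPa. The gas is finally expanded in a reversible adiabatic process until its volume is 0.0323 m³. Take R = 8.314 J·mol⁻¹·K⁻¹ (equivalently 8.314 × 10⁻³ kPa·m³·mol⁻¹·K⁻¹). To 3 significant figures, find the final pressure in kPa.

P₃ ≈ 89.9 kPa

Isochoric, so P/T is constant: V₂ = V₁; T₂ = T₁·(P₂/P₁) = 736.7 K.
Reversible adiabatic, γ = 5/3: T₃ = T₂·(V₂/V₃)^(γ−1) = 320.7 K; P₃ = P₂·(V₂/V₃)^γ = 89.94 kPa.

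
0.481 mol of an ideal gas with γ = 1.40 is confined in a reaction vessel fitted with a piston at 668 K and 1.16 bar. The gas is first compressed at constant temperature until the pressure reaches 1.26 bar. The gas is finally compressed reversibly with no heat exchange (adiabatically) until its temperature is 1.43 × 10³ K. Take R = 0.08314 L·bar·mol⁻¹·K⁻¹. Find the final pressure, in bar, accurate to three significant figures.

From PV = nRT: V₁ = nRT₁/P₁ = 23.03 L.
T constant ⇒ Boyle's law P V = const: T₂ = T₁; V₂ = V₁·(P₁/P₂) = 21.20 L.
Reversible adiabatic, γ = 1.40: P₃ = P₂·(T₃/T₂)^(γ/(γ−1)) = 18.09 bar; V₃ = V₂·(T₂/T₃)^(1/(γ−1)) = 3.162 L.

P₃ ≈ 18.1 bar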